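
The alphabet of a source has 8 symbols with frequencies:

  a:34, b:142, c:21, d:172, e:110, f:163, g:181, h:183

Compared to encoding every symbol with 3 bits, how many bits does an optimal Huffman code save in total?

Fixed-length: 3 bits × 1006 symbols = 3018 bits.
Huffman merges:
c(21) + a(34) → 55
55 + e(110) → 165
b(142) + f(163) → 305
165 + d(172) → 337
g(181) + h(183) → 364
305 + 337 → 642
364 + 642 → 1006
Huffman total = 55 + 165 + 305 + 337 + 364 + 642 + 1006 = 2874 bits.
Saving = 3018 − 2874 = 144 bits.

144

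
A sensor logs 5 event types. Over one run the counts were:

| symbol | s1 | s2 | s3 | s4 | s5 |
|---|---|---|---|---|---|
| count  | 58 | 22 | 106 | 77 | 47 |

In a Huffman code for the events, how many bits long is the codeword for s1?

Huffman merges, smallest pair first:
s2(22) + s5(47) → 69
s1(58) + 69 → 127
s4(77) + s3(106) → 183
127 + 183 → 310
The subtree containing s1 is merged 2 times, so code length = 2.

2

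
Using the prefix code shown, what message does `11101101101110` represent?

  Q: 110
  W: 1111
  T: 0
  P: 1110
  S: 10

Read left to right; each codeword is recognised as soon as it completes (prefix code):
  1110→P | 110→Q | 110→Q | 1110→P
Decoded message: PQQP

PQQP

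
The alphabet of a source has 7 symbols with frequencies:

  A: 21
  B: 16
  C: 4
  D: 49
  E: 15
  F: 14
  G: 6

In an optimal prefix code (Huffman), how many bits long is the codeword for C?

Huffman merges, smallest pair first:
merge C(4) and G(6): 10
merge 10 and F(14): 24
merge E(15) and B(16): 31
merge A(21) and 24: 45
merge 31 and 45: 76
merge D(49) and 76: 125
The subtree containing C is merged 5 times, so code length = 5.

5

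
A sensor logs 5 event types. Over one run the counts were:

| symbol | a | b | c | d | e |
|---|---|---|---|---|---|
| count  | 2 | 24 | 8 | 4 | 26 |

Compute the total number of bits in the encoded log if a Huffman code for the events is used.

Merge the two smallest weights repeatedly:
a(2) + d(4) → 6
6 + c(8) → 14
14 + b(24) → 38
e(26) + 38 → 64
Total encoded bits = sum of merged weights = 6 + 14 + 38 + 64 = 122.

122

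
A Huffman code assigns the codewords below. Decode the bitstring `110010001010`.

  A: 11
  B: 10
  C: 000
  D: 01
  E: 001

Read left to right; each codeword is recognised as soon as it completes (prefix code):
  11→A | 001→E | 000→C | 10→B | 10→B
Decoded message: AECBB

AECBB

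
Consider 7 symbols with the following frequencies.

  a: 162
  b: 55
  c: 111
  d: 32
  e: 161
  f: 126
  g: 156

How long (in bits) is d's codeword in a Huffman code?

Build the tree from the bottom:
combine d(32), b(55) → 87
combine 87, c(111) → 198
combine f(126), g(156) → 282
combine e(161), a(162) → 323
combine 198, 282 → 480
combine 323, 480 → 803
d's leaf is at depth 4, giving a 4-bit codeword.

4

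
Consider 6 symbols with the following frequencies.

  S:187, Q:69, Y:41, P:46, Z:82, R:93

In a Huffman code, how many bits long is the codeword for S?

1

Huffman merges, smallest pair first:
Y(41) + P(46) → 87
Q(69) + Z(82) → 151
87 + R(93) → 180
151 + 180 → 331
S(187) + 331 → 518
S sits one level below the root: a 1-bit codeword.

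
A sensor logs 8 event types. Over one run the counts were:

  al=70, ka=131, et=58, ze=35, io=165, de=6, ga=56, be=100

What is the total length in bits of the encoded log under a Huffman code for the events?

Build the Huffman tree bottom-up:
merge de(6) and ze(35): 41
merge 41 and ga(56): 97
merge et(58) and al(70): 128
merge 97 and be(100): 197
merge 128 and ka(131): 259
merge io(165) and 197: 362
merge 259 and 362: 621
Total encoded bits = sum of merged weights = 41 + 97 + 128 + 197 + 259 + 362 + 621 = 1705.

1705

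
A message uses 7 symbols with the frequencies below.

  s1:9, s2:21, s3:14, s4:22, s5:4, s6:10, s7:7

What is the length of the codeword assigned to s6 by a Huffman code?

3

Huffman merges, smallest pair first:
merge s5(4) and s7(7): 11
merge s1(9) and s6(10): 19
merge 11 and s3(14): 25
merge 19 and s2(21): 40
merge s4(22) and 25: 47
merge 40 and 47: 87
s6's leaf is at depth 3, giving a 3-bit codeword.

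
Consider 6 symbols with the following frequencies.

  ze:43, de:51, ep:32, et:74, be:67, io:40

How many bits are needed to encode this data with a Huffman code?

Greedily combine the two least-frequent nodes:
merge ep(32) and io(40): 72
merge ze(43) and de(51): 94
merge be(67) and 72: 139
merge et(74) and 94: 168
merge 139 and 168: 307
The encoded length is the sum of every internal node's weight: 72 + 94 + 139 + 168 + 307 = 780 bits.

780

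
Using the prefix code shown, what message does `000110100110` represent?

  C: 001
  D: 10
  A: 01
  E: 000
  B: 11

EBACD

Read left to right; each codeword is recognised as soon as it completes (prefix code):
  000→E | 11→B | 01→A | 001→C | 10→D
Decoded message: EBACD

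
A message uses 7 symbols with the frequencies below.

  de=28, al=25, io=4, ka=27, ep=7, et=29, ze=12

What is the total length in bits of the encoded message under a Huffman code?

Build the Huffman tree bottom-up:
io(4) + ep(7) → 11
11 + ze(12) → 23
23 + al(25) → 48
ka(27) + de(28) → 55
et(29) + 48 → 77
55 + 77 → 132
Each symbol's bit-cost is frequency × depth; summing gives 346 bits (equivalently 11 + 23 + 48 + 55 + 77 + 132).

346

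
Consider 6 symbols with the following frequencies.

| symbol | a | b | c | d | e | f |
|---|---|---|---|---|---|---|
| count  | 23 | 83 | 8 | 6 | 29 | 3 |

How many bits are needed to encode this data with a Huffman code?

Greedily combine the two least-frequent nodes:
merge f(3) and d(6): 9
merge c(8) and 9: 17
merge 17 and a(23): 40
merge e(29) and 40: 69
merge 69 and b(83): 152
The encoded length is the sum of every internal node's weight: 9 + 17 + 40 + 69 + 152 = 287 bits.

287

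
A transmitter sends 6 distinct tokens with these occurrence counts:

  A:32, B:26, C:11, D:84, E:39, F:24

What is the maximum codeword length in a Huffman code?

4

Merge the two lowest-weight nodes at each step:
C(11) + F(24) → 35
B(26) + A(32) → 58
35 + E(39) → 74
58 + 74 → 132
D(84) + 132 → 216
The first pair merged (C, F) ends up deepest, at depth 4.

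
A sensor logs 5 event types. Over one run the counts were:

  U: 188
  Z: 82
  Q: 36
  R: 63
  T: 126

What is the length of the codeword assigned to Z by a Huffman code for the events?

Huffman merges, smallest pair first:
Q(36) + R(63) → 99
Z(82) + 99 → 181
T(126) + 181 → 307
U(188) + 307 → 495
Z sits 3 levels below the root, so its codeword is 3 bits.

3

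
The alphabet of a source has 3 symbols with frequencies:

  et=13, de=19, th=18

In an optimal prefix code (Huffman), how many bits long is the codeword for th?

Repeatedly merge the two smallest:
combine et(13), th(18) → 31
combine de(19), 31 → 50
th sits 2 levels below the root, so its codeword is 2 bits.

2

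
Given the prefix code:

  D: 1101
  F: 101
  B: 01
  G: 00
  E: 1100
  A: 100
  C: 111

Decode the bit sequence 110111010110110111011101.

Read left to right; each codeword is recognised as soon as it completes (prefix code):
  1101→D | 1101→D | 01→B | 101→F | 101→F | 1101→D | 1101→D
Decoded message: DDBFFDD

DDBFFDD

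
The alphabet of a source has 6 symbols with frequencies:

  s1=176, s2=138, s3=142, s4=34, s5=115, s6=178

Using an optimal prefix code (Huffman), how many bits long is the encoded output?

Merge the two smallest weights repeatedly:
s4(34) + s5(115) → 149
s2(138) + s3(142) → 280
149 + s1(176) → 325
s6(178) + 280 → 458
325 + 458 → 783
Total encoded bits = sum of merged weights = 149 + 280 + 325 + 458 + 783 = 1995.

1995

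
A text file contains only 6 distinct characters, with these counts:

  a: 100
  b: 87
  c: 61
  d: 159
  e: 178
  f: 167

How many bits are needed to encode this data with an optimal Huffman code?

Build the Huffman tree bottom-up:
c(61) + b(87) → 148
a(100) + 148 → 248
d(159) + f(167) → 326
e(178) + 248 → 426
326 + 426 → 752
The encoded length is the sum of every internal node's weight: 148 + 248 + 326 + 426 + 752 = 1900 bits.

1900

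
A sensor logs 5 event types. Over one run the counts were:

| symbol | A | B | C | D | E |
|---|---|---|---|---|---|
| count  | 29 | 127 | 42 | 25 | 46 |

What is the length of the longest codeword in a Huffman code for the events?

3

Merge the two lowest-weight nodes at each step:
D(25) + A(29) → 54
C(42) + E(46) → 88
54 + 88 → 142
B(127) + 142 → 269
The first pair merged (D, A) ends up deepest, at depth 3.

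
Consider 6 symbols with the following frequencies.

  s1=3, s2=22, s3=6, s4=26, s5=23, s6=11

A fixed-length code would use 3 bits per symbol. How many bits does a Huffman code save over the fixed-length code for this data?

Fixed-length: 3 bits × 91 symbols = 273 bits.
Huffman merges:
s1(3) + s3(6) → 9
9 + s6(11) → 20
20 + s2(22) → 42
s5(23) + s4(26) → 49
42 + 49 → 91
Huffman total = 9 + 20 + 42 + 49 + 91 = 211 bits.
Saving = 273 − 211 = 62 bits.

62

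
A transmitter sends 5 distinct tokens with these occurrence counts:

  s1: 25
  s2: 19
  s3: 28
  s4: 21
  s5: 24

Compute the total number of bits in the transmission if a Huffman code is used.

274

Build the Huffman tree bottom-up:
merge s2(19) and s4(21): 40
merge s5(24) and s1(25): 49
merge s3(28) and 40: 68
merge 49 and 68: 117
Total encoded bits = sum of merged weights = 40 + 49 + 68 + 117 = 274.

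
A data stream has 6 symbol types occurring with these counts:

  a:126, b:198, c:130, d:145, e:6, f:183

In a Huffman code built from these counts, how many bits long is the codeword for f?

2

Build the tree from the bottom:
combine e(6), a(126) → 132
combine c(130), 132 → 262
combine d(145), f(183) → 328
combine b(198), 262 → 460
combine 328, 460 → 788
f sits 2 levels below the root, so its codeword is 2 bits.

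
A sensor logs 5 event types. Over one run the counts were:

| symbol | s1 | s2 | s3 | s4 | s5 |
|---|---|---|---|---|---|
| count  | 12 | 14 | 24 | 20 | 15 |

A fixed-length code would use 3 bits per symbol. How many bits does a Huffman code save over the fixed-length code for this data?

Fixed-length: 3 bits × 85 symbols = 255 bits.
Huffman merges:
merge s1(12) and s2(14): 26
merge s5(15) and s4(20): 35
merge s3(24) and 26: 50
merge 35 and 50: 85
Huffman total = 26 + 35 + 50 + 85 = 196 bits.
Saving = 255 − 196 = 59 bits.

59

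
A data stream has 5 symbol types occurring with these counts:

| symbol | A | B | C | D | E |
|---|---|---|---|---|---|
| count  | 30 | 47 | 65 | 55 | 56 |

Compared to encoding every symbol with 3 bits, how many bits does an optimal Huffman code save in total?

Fixed-length: 3 bits × 253 symbols = 759 bits.
Huffman merges:
combine A(30), B(47) → 77
combine D(55), E(56) → 111
combine C(65), 77 → 142
combine 111, 142 → 253
Huffman total = 77 + 111 + 142 + 253 = 583 bits.
Saving = 759 − 583 = 176 bits.

176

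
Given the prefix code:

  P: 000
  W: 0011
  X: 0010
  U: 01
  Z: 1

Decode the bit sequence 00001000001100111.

PUPWWZ

Read left to right; each codeword is recognised as soon as it completes (prefix code):
  000→P | 01→U | 000→P | 0011→W | 0011→W | 1→Z
Decoded message: PUPWWZ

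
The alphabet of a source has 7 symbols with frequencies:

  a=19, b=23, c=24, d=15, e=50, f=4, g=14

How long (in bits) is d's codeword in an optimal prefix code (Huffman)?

3

Build the tree from the bottom:
merge f(4) and g(14): 18
merge d(15) and 18: 33
merge a(19) and b(23): 42
merge c(24) and 33: 57
merge 42 and e(50): 92
merge 57 and 92: 149
d sits 3 levels below the root, so its codeword is 3 bits.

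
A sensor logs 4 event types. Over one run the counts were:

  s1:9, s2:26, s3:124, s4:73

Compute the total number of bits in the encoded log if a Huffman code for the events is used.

375

Build the Huffman tree bottom-up:
combine s1(9), s2(26) → 35
combine 35, s4(73) → 108
combine 108, s3(124) → 232
Each symbol's bit-cost is frequency × depth; summing gives 375 bits (equivalently 35 + 108 + 232).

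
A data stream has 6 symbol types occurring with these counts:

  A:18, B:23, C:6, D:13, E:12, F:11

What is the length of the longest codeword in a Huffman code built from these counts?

3

Merge the two lowest-weight nodes at each step:
C(6) + F(11) → 17
E(12) + D(13) → 25
17 + A(18) → 35
B(23) + 25 → 48
35 + 48 → 83
The rarest symbols sit at the bottom; the longest codeword is 3 bits.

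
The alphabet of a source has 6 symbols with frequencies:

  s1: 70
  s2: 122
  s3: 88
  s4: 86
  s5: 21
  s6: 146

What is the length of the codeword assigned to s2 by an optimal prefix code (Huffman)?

Huffman merges, smallest pair first:
combine s5(21), s1(70) → 91
combine s4(86), s3(88) → 174
combine 91, s2(122) → 213
combine s6(146), 174 → 320
combine 213, 320 → 533
The subtree containing s2 is merged 2 times, so code length = 2.

2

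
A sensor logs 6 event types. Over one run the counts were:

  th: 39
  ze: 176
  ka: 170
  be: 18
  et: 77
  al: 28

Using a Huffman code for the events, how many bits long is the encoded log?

Greedily combine the two least-frequent nodes:
merge be(18) and al(28): 46
merge th(39) and 46: 85
merge et(77) and 85: 162
merge 162 and ka(170): 332
merge ze(176) and 332: 508
The encoded length is the sum of every internal node's weight: 46 + 85 + 162 + 332 + 508 = 1133 bits.

1133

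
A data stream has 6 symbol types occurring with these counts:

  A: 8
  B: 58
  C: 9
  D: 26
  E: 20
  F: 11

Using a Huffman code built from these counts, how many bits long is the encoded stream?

Build the Huffman tree bottom-up:
merge A(8) and C(9): 17
merge F(11) and 17: 28
merge E(20) and D(26): 46
merge 28 and 46: 74
merge B(58) and 74: 132
Total encoded bits = sum of merged weights = 17 + 28 + 46 + 74 + 132 = 297.

297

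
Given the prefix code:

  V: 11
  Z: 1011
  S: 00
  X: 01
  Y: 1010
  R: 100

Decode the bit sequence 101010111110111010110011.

YZVZYVSV

Read left to right; each codeword is recognised as soon as it completes (prefix code):
  1010→Y | 1011→Z | 11→V | 1011→Z | 1010→Y | 11→V | 00→S | 11→V
Decoded message: YZVZYVSV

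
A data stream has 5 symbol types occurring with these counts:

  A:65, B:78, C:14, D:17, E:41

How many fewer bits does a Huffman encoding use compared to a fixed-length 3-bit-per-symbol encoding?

190

Fixed-length: 3 bits × 215 symbols = 645 bits.
Huffman merges:
C(14) + D(17) → 31
31 + E(41) → 72
A(65) + 72 → 137
B(78) + 137 → 215
Huffman total = 31 + 72 + 137 + 215 = 455 bits.
Saving = 645 − 455 = 190 bits.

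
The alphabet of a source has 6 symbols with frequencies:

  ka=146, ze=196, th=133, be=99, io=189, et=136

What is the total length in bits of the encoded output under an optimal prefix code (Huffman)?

2312

Merge the two smallest weights repeatedly:
combine be(99), th(133) → 232
combine et(136), ka(146) → 282
combine io(189), ze(196) → 385
combine 232, 282 → 514
combine 385, 514 → 899
Each symbol's bit-cost is frequency × depth; summing gives 2312 bits (equivalently 232 + 282 + 385 + 514 + 899).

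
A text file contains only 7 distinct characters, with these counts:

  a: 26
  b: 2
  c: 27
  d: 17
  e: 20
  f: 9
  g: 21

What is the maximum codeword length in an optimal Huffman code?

4

Merge the two lowest-weight nodes at each step:
combine b(2), f(9) → 11
combine 11, d(17) → 28
combine e(20), g(21) → 41
combine a(26), c(27) → 53
combine 28, 41 → 69
combine 53, 69 → 122
The first pair merged (b, f) ends up deepest, at depth 4.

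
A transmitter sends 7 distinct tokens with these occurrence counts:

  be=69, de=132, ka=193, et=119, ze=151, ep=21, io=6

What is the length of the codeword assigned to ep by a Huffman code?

Huffman merges, smallest pair first:
merge io(6) and ep(21): 27
merge 27 and be(69): 96
merge 96 and et(119): 215
merge de(132) and ze(151): 283
merge ka(193) and 215: 408
merge 283 and 408: 691
ep sits 5 levels below the root, so its codeword is 5 bits.

5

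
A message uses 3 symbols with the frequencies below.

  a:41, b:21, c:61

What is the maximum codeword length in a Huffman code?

2

Merge the two lowest-weight nodes at each step:
combine b(21), a(41) → 62
combine c(61), 62 → 123
The first pair merged (b, a) ends up deepest, at depth 2.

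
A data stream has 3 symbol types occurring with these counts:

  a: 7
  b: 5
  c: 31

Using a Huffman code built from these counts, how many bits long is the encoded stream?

Build the Huffman tree bottom-up:
b(5) + a(7) → 12
12 + c(31) → 43
Total encoded bits = sum of merged weights = 12 + 43 = 55.

55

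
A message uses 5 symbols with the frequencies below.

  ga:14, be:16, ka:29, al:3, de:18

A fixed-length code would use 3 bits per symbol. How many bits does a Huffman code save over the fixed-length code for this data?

Fixed-length: 3 bits × 80 symbols = 240 bits.
Huffman merges:
al(3) + ga(14) → 17
be(16) + 17 → 33
de(18) + ka(29) → 47
33 + 47 → 80
Huffman total = 17 + 33 + 47 + 80 = 177 bits.
Saving = 240 − 177 = 63 bits.

63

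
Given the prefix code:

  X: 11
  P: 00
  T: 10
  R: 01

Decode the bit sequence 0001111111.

Read left to right; each codeword is recognised as soon as it completes (prefix code):
  00→P | 01→R | 11→X | 11→X | 11→X
Decoded message: PRXXX

PRXXX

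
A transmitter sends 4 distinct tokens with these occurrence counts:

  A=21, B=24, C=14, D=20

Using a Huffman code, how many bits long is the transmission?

158

Merge the two smallest weights repeatedly:
merge C(14) and D(20): 34
merge A(21) and B(24): 45
merge 34 and 45: 79
Each symbol's bit-cost is frequency × depth; summing gives 158 bits (equivalently 34 + 45 + 79).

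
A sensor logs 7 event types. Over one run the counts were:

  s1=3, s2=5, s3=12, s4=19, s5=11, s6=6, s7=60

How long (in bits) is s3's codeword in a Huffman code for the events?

Repeatedly merge the two smallest:
combine s1(3), s2(5) → 8
combine s6(6), 8 → 14
combine s5(11), s3(12) → 23
combine 14, s4(19) → 33
combine 23, 33 → 56
combine 56, s7(60) → 116
s3 sits 3 levels below the root, so its codeword is 3 bits.

3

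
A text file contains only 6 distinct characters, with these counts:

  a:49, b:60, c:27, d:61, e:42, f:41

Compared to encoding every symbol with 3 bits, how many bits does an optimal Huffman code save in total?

121

Fixed-length: 3 bits × 280 symbols = 840 bits.
Huffman merges:
merge c(27) and f(41): 68
merge e(42) and a(49): 91
merge b(60) and d(61): 121
merge 68 and 91: 159
merge 121 and 159: 280
Huffman total = 68 + 91 + 121 + 159 + 280 = 719 bits.
Saving = 840 − 719 = 121 bits.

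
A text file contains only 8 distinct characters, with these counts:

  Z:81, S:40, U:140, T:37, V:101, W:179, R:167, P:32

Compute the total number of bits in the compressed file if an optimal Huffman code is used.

Merge the two smallest weights repeatedly:
merge P(32) and T(37): 69
merge S(40) and 69: 109
merge Z(81) and V(101): 182
merge 109 and U(140): 249
merge R(167) and W(179): 346
merge 182 and 249: 431
merge 346 and 431: 777
Total encoded bits = sum of merged weights = 69 + 109 + 182 + 249 + 346 + 431 + 777 = 2163.

2163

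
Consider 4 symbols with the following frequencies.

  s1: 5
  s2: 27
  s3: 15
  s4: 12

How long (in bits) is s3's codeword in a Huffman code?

Huffman merges, smallest pair first:
s1(5) + s4(12) → 17
s3(15) + 17 → 32
s2(27) + 32 → 59
The subtree containing s3 is merged 2 times, so code length = 2.

2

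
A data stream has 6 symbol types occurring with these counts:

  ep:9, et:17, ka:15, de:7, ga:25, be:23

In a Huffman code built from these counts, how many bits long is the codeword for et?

2

Build the tree from the bottom:
de(7) + ep(9) → 16
ka(15) + 16 → 31
et(17) + be(23) → 40
ga(25) + 31 → 56
40 + 56 → 96
et sits 2 levels below the root, so its codeword is 2 bits.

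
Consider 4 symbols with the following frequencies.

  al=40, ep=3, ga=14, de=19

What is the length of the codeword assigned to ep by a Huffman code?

Repeatedly merge the two smallest:
ep(3) + ga(14) → 17
17 + de(19) → 36
36 + al(40) → 76
The subtree containing ep is merged 3 times, so code length = 3.

3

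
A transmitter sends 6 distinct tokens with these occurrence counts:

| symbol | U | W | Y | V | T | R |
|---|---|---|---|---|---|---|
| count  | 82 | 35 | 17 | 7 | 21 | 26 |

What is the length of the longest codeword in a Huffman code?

Merge the two lowest-weight nodes at each step:
merge V(7) and Y(17): 24
merge T(21) and 24: 45
merge R(26) and W(35): 61
merge 45 and 61: 106
merge U(82) and 106: 188
The first pair merged (V, Y) ends up deepest, at depth 4.

4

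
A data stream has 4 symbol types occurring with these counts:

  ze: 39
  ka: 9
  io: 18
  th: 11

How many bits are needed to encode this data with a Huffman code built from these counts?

Merge the two smallest weights repeatedly:
ka(9) + th(11) → 20
io(18) + 20 → 38
38 + ze(39) → 77
The encoded length is the sum of every internal node's weight: 20 + 38 + 77 = 135 bits.

135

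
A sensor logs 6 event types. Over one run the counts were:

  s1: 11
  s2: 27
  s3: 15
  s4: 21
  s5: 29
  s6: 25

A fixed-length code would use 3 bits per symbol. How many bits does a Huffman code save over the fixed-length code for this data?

56

Fixed-length: 3 bits × 128 symbols = 384 bits.
Huffman merges:
s1(11) + s3(15) → 26
s4(21) + s6(25) → 46
26 + s2(27) → 53
s5(29) + 46 → 75
53 + 75 → 128
Huffman total = 26 + 46 + 53 + 75 + 128 = 328 bits.
Saving = 384 − 328 = 56 bits.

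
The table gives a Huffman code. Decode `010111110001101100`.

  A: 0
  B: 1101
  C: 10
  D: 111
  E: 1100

Read left to right; each codeword is recognised as soon as it completes (prefix code):
  0→A | 10→C | 111→D | 1100→E | 0→A | 1101→B | 10→C | 0→A
Decoded message: ACDEABCA

ACDEABCA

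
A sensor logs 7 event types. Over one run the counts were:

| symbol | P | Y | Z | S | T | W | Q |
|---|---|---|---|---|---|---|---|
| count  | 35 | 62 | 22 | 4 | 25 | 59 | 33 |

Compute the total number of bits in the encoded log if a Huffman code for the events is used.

625

Greedily combine the two least-frequent nodes:
S(4) + Z(22) → 26
T(25) + 26 → 51
Q(33) + P(35) → 68
51 + W(59) → 110
Y(62) + 68 → 130
110 + 130 → 240
Total encoded bits = sum of merged weights = 26 + 51 + 68 + 110 + 130 + 240 = 625.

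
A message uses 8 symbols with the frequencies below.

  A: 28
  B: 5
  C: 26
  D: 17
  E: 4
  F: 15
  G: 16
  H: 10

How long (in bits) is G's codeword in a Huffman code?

Repeatedly merge the two smallest:
E(4) + B(5) → 9
9 + H(10) → 19
F(15) + G(16) → 31
D(17) + 19 → 36
C(26) + A(28) → 54
31 + 36 → 67
54 + 67 → 121
G sits 3 levels below the root, so its codeword is 3 bits.

3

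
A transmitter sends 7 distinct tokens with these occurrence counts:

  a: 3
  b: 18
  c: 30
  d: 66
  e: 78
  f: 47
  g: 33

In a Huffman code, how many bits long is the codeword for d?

Repeatedly merge the two smallest:
merge a(3) and b(18): 21
merge 21 and c(30): 51
merge g(33) and f(47): 80
merge 51 and d(66): 117
merge e(78) and 80: 158
merge 117 and 158: 275
d sits 2 levels below the root, so its codeword is 2 bits.

2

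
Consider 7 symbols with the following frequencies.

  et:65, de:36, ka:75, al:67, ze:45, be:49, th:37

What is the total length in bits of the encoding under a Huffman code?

1047

Greedily combine the two least-frequent nodes:
combine de(36), th(37) → 73
combine ze(45), be(49) → 94
combine et(65), al(67) → 132
combine 73, ka(75) → 148
combine 94, 132 → 226
combine 148, 226 → 374
Each symbol's bit-cost is frequency × depth; summing gives 1047 bits (equivalently 73 + 94 + 132 + 148 + 226 + 374).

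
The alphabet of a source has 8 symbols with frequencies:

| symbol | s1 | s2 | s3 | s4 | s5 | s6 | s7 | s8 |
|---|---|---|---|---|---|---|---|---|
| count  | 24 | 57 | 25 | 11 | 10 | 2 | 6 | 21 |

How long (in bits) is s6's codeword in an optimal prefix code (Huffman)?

Build the tree from the bottom:
combine s6(2), s7(6) → 8
combine 8, s5(10) → 18
combine s4(11), 18 → 29
combine s8(21), s1(24) → 45
combine s3(25), 29 → 54
combine 45, 54 → 99
combine s2(57), 99 → 156
s6's leaf is at depth 6, giving a 6-bit codeword.

6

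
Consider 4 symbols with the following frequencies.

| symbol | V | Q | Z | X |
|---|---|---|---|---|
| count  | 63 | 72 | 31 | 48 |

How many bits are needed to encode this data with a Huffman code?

428

Merge the two smallest weights repeatedly:
combine Z(31), X(48) → 79
combine V(63), Q(72) → 135
combine 79, 135 → 214
Total encoded bits = sum of merged weights = 79 + 135 + 214 = 428.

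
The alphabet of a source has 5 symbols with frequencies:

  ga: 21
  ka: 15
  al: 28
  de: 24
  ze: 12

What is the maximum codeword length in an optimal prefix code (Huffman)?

Merge the two lowest-weight nodes at each step:
merge ze(12) and ka(15): 27
merge ga(21) and de(24): 45
merge 27 and al(28): 55
merge 45 and 55: 100
The first pair merged (ze, ka) ends up deepest, at depth 3.

3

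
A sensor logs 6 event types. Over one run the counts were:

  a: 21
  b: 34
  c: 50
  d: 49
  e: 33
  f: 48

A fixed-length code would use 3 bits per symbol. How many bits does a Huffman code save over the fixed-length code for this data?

Fixed-length: 3 bits × 235 symbols = 705 bits.
Huffman merges:
combine a(21), e(33) → 54
combine b(34), f(48) → 82
combine d(49), c(50) → 99
combine 54, 82 → 136
combine 99, 136 → 235
Huffman total = 54 + 82 + 99 + 136 + 235 = 606 bits.
Saving = 705 − 606 = 99 bits.

99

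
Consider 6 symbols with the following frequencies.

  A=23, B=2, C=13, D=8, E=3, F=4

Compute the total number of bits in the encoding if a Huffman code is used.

114

Greedily combine the two least-frequent nodes:
merge B(2) and E(3): 5
merge F(4) and 5: 9
merge D(8) and 9: 17
merge C(13) and 17: 30
merge A(23) and 30: 53
Each symbol's bit-cost is frequency × depth; summing gives 114 bits (equivalently 5 + 9 + 17 + 30 + 53).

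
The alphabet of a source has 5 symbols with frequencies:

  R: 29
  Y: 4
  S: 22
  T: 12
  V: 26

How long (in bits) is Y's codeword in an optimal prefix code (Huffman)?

Build the tree from the bottom:
merge Y(4) and T(12): 16
merge 16 and S(22): 38
merge V(26) and R(29): 55
merge 38 and 55: 93
Y sits 3 levels below the root, so its codeword is 3 bits.

3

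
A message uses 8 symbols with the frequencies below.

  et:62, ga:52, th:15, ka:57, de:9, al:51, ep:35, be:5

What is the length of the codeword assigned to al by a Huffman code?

Repeatedly merge the two smallest:
be(5) + de(9) → 14
14 + th(15) → 29
29 + ep(35) → 64
al(51) + ga(52) → 103
ka(57) + et(62) → 119
64 + 103 → 167
119 + 167 → 286
al's leaf is at depth 3, giving a 3-bit codeword.

3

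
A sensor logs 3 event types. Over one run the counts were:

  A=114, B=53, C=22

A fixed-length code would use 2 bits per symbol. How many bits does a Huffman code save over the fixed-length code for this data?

Fixed-length: 2 bits × 189 symbols = 378 bits.
Huffman merges:
combine C(22), B(53) → 75
combine 75, A(114) → 189
Huffman total = 75 + 189 = 264 bits.
Saving = 378 − 264 = 114 bits.

114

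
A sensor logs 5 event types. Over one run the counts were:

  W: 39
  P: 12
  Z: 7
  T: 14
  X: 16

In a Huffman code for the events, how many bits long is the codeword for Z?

Build the tree from the bottom:
combine Z(7), P(12) → 19
combine T(14), X(16) → 30
combine 19, 30 → 49
combine W(39), 49 → 88
The subtree containing Z is merged 3 times, so code length = 3.

3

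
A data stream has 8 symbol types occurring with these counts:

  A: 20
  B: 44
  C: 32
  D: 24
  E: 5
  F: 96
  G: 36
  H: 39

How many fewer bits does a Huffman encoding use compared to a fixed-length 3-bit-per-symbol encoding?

Fixed-length: 3 bits × 296 symbols = 888 bits.
Huffman merges:
E(5) + A(20) → 25
D(24) + 25 → 49
C(32) + G(36) → 68
H(39) + B(44) → 83
49 + 68 → 117
83 + F(96) → 179
117 + 179 → 296
Huffman total = 25 + 49 + 68 + 83 + 117 + 179 + 296 = 817 bits.
Saving = 888 − 817 = 71 bits.

71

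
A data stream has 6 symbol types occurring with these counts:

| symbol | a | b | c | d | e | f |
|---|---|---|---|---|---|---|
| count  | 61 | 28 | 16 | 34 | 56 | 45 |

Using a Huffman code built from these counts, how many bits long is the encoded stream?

602

Merge the two smallest weights repeatedly:
combine c(16), b(28) → 44
combine d(34), 44 → 78
combine f(45), e(56) → 101
combine a(61), 78 → 139
combine 101, 139 → 240
Each symbol's bit-cost is frequency × depth; summing gives 602 bits (equivalently 44 + 78 + 101 + 139 + 240).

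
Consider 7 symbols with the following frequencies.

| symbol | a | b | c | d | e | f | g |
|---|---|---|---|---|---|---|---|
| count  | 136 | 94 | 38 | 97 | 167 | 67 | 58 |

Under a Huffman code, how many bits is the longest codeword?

Merge the two lowest-weight nodes at each step:
c(38) + g(58) → 96
f(67) + b(94) → 161
96 + d(97) → 193
a(136) + 161 → 297
e(167) + 193 → 360
297 + 360 → 657
The first pair merged (c, g) ends up deepest, at depth 4.

4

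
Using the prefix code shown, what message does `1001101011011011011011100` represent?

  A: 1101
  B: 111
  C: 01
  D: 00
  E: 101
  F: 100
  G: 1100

FACEEEEG

Read left to right; each codeword is recognised as soon as it completes (prefix code):
  100→F | 1101→A | 01→C | 101→E | 101→E | 101→E | 101→E | 1100→G
Decoded message: FACEEEEG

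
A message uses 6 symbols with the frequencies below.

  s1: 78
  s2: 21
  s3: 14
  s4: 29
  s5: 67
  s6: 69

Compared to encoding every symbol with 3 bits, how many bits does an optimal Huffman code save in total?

Fixed-length: 3 bits × 278 symbols = 834 bits.
Huffman merges:
s3(14) + s2(21) → 35
s4(29) + 35 → 64
64 + s5(67) → 131
s6(69) + s1(78) → 147
131 + 147 → 278
Huffman total = 35 + 64 + 131 + 147 + 278 = 655 bits.
Saving = 834 − 655 = 179 bits.

179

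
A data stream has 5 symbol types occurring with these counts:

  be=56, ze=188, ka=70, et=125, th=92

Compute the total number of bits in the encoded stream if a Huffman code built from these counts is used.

1188

Greedily combine the two least-frequent nodes:
be(56) + ka(70) → 126
th(92) + et(125) → 217
126 + ze(188) → 314
217 + 314 → 531
The encoded length is the sum of every internal node's weight: 126 + 217 + 314 + 531 = 1188 bits.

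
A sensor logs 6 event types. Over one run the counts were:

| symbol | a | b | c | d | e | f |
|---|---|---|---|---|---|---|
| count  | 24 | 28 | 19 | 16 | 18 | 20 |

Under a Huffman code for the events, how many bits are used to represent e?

Build the tree from the bottom:
d(16) + e(18) → 34
c(19) + f(20) → 39
a(24) + b(28) → 52
34 + 39 → 73
52 + 73 → 125
The subtree containing e is merged 3 times, so code length = 3.

3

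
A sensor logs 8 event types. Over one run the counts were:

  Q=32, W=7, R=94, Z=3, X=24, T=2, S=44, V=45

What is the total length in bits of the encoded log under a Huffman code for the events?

618

Build the Huffman tree bottom-up:
merge T(2) and Z(3): 5
merge 5 and W(7): 12
merge 12 and X(24): 36
merge Q(32) and 36: 68
merge S(44) and V(45): 89
merge 68 and 89: 157
merge R(94) and 157: 251
Total encoded bits = sum of merged weights = 5 + 12 + 36 + 68 + 89 + 157 + 251 = 618.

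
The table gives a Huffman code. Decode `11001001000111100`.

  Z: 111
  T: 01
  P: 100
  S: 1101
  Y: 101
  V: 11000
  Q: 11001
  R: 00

Read left to right; each codeword is recognised as soon as it completes (prefix code):
  11001→Q | 00→R | 100→P | 01→T | 111→Z | 00→R
Decoded message: QRPTZR

QRPTZR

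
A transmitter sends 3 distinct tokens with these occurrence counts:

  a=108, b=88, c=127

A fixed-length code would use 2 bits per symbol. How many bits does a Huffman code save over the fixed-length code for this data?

127

Fixed-length: 2 bits × 323 symbols = 646 bits.
Huffman merges:
merge b(88) and a(108): 196
merge c(127) and 196: 323
Huffman total = 196 + 323 = 519 bits.
Saving = 646 − 519 = 127 bits.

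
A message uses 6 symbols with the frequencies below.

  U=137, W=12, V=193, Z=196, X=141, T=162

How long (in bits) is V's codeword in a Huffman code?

2

Build the tree from the bottom:
combine W(12), U(137) → 149
combine X(141), 149 → 290
combine T(162), V(193) → 355
combine Z(196), 290 → 486
combine 355, 486 → 841
V sits 2 levels below the root, so its codeword is 2 bits.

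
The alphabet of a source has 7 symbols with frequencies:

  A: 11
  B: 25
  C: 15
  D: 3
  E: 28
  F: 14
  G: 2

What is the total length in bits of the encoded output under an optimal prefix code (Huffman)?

Build the Huffman tree bottom-up:
combine G(2), D(3) → 5
combine 5, A(11) → 16
combine F(14), C(15) → 29
combine 16, B(25) → 41
combine E(28), 29 → 57
combine 41, 57 → 98
Each symbol's bit-cost is frequency × depth; summing gives 246 bits (equivalently 5 + 16 + 29 + 41 + 57 + 98).

246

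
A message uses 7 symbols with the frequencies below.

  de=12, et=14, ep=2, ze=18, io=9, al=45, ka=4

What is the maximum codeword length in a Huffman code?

5

Merge the two lowest-weight nodes at each step:
ep(2) + ka(4) → 6
6 + io(9) → 15
de(12) + et(14) → 26
15 + ze(18) → 33
26 + 33 → 59
al(45) + 59 → 104
The rarest symbols sit at the bottom; the longest codeword is 5 bits.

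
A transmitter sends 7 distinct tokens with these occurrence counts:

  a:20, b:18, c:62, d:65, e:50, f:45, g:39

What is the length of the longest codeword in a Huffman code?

Merge the two lowest-weight nodes at each step:
combine b(18), a(20) → 38
combine 38, g(39) → 77
combine f(45), e(50) → 95
combine c(62), d(65) → 127
combine 77, 95 → 172
combine 127, 172 → 299
The first pair merged (b, a) ends up deepest, at depth 4.

4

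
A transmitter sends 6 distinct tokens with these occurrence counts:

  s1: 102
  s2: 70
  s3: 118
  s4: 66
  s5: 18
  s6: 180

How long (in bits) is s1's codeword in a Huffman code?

2

Repeatedly merge the two smallest:
combine s5(18), s4(66) → 84
combine s2(70), 84 → 154
combine s1(102), s3(118) → 220
combine 154, s6(180) → 334
combine 220, 334 → 554
s1's leaf is at depth 2, giving a 2-bit codeword.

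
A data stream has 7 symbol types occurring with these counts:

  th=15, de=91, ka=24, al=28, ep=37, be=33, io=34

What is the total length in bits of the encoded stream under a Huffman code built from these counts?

Build the Huffman tree bottom-up:
merge th(15) and ka(24): 39
merge al(28) and be(33): 61
merge io(34) and ep(37): 71
merge 39 and 61: 100
merge 71 and de(91): 162
merge 100 and 162: 262
Each symbol's bit-cost is frequency × depth; summing gives 695 bits (equivalently 39 + 61 + 71 + 100 + 162 + 262).

695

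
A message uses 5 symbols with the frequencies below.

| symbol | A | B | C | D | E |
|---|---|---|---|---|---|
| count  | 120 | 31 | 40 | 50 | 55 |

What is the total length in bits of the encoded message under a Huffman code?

648

Build the Huffman tree bottom-up:
B(31) + C(40) → 71
D(50) + E(55) → 105
71 + 105 → 176
A(120) + 176 → 296
Each symbol's bit-cost is frequency × depth; summing gives 648 bits (equivalently 71 + 105 + 176 + 296).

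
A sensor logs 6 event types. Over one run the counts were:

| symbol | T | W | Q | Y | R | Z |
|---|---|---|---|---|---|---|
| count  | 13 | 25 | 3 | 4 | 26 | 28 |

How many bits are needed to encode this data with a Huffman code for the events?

225

Build the Huffman tree bottom-up:
merge Q(3) and Y(4): 7
merge 7 and T(13): 20
merge 20 and W(25): 45
merge R(26) and Z(28): 54
merge 45 and 54: 99
Total encoded bits = sum of merged weights = 7 + 20 + 45 + 54 + 99 = 225.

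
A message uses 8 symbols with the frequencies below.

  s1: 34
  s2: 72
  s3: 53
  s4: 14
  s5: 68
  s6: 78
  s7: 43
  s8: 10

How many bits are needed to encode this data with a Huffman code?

1048

Merge the two smallest weights repeatedly:
merge s8(10) and s4(14): 24
merge 24 and s1(34): 58
merge s7(43) and s3(53): 96
merge 58 and s5(68): 126
merge s2(72) and s6(78): 150
merge 96 and 126: 222
merge 150 and 222: 372
The encoded length is the sum of every internal node's weight: 24 + 58 + 96 + 126 + 150 + 222 + 372 = 1048 bits.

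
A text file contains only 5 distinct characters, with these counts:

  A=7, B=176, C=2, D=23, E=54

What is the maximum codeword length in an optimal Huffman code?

4

Merge the two lowest-weight nodes at each step:
C(2) + A(7) → 9
9 + D(23) → 32
32 + E(54) → 86
86 + B(176) → 262
Maximum depth reached is 4.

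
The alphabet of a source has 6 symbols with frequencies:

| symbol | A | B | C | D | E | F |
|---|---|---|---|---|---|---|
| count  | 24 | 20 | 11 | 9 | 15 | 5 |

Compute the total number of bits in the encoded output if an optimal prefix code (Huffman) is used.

207

Build the Huffman tree bottom-up:
combine F(5), D(9) → 14
combine C(11), 14 → 25
combine E(15), B(20) → 35
combine A(24), 25 → 49
combine 35, 49 → 84
Each symbol's bit-cost is frequency × depth; summing gives 207 bits (equivalently 14 + 25 + 35 + 49 + 84).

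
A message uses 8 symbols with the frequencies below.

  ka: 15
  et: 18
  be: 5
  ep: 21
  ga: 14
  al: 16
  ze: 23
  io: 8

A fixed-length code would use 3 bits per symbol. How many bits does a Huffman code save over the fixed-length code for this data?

Fixed-length: 3 bits × 120 symbols = 360 bits.
Huffman merges:
merge be(5) and io(8): 13
merge 13 and ga(14): 27
merge ka(15) and al(16): 31
merge et(18) and ep(21): 39
merge ze(23) and 27: 50
merge 31 and 39: 70
merge 50 and 70: 120
Huffman total = 13 + 27 + 31 + 39 + 50 + 70 + 120 = 350 bits.
Saving = 360 − 350 = 10 bits.

10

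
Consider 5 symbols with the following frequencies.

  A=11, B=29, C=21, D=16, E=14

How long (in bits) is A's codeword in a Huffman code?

3

Repeatedly merge the two smallest:
combine A(11), E(14) → 25
combine D(16), C(21) → 37
combine 25, B(29) → 54
combine 37, 54 → 91
A sits 3 levels below the root, so its codeword is 3 bits.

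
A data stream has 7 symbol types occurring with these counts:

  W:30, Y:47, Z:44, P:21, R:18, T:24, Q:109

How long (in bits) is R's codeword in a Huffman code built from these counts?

4

Repeatedly merge the two smallest:
R(18) + P(21) → 39
T(24) + W(30) → 54
39 + Z(44) → 83
Y(47) + 54 → 101
83 + 101 → 184
Q(109) + 184 → 293
R's leaf is at depth 4, giving a 4-bit codeword.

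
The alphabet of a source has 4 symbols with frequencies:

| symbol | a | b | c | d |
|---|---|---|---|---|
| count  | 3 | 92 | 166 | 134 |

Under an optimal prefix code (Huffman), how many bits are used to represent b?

Huffman merges, smallest pair first:
merge a(3) and b(92): 95
merge 95 and d(134): 229
merge c(166) and 229: 395
b sits 3 levels below the root, so its codeword is 3 bits.

3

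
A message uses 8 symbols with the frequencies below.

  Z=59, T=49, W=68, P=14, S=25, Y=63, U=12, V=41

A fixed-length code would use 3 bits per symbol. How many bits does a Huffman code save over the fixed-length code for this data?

54

Fixed-length: 3 bits × 331 symbols = 993 bits.
Huffman merges:
merge U(12) and P(14): 26
merge S(25) and 26: 51
merge V(41) and T(49): 90
merge 51 and Z(59): 110
merge Y(63) and W(68): 131
merge 90 and 110: 200
merge 131 and 200: 331
Huffman total = 26 + 51 + 90 + 110 + 131 + 200 + 331 = 939 bits.
Saving = 993 − 939 = 54 bits.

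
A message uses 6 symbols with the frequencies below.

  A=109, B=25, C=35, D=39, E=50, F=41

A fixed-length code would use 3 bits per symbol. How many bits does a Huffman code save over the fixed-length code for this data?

159

Fixed-length: 3 bits × 299 symbols = 897 bits.
Huffman merges:
B(25) + C(35) → 60
D(39) + F(41) → 80
E(50) + 60 → 110
80 + A(109) → 189
110 + 189 → 299
Huffman total = 60 + 80 + 110 + 189 + 299 = 738 bits.
Saving = 897 − 738 = 159 bits.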